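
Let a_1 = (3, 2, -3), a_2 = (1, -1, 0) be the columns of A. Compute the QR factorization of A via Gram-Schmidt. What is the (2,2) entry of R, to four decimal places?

a_1 = (3, 2, -3); ‖a_1‖ = 4.6904, so e_1 = (0.6396, 0.4264, -0.6396).
e_1·a_2 = 0.6396·1 + 0.4264·(-1) + (-0.6396)·0 = 0.2132.
u_2 = a_2 − 0.2132·e_1 = (0.8636, -1.0909, 0.1364).
r_{22} = ‖u_2‖ = 1.3981.

r_{22} = 1.3981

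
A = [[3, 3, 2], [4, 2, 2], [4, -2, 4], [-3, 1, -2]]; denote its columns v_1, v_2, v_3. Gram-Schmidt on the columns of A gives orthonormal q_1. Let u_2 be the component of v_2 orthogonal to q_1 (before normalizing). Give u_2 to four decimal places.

v_1 = (3, 4, 4, -3); ‖v_1‖ = 7.0711, so q_1 = (0.4243, 0.5657, 0.5657, -0.4243).
q_1·v_2 = 0.4243·3 + 0.5657·2 + 0.5657·(-2) + (-0.4243)·1 = 0.8485.
u_2 = v_2 − 0.8485·q_1 = (2.6400, 1.5200, -2.4800, 1.3600).

u_2 = (2.6400, 1.5200, -2.4800, 1.3600)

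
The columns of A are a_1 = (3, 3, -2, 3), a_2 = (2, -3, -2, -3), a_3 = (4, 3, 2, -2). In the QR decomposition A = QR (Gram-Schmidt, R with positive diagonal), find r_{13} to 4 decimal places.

r_{13} = 1.9757

a_1 = (3, 3, -2, 3); ‖a_1‖ = 5.5678, so e_1 = (0.5388, 0.5388, -0.3592, 0.5388).
r_{13} = e_1·a_3 = 1.9757.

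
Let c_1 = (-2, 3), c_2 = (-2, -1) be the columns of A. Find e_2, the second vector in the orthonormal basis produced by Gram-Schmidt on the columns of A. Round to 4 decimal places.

e_2 = (-0.8321, -0.5547)

c_1 = (-2, 3); ‖c_1‖ = 3.6056, so e_1 = (-0.5547, 0.8321).
e_1·c_2 = (-0.5547)·(-2) + 0.8321·(-1) = 0.2774.
u_2 = c_2 − 0.2774·e_1 = (-1.8462, -1.2308).
‖u_2‖ = 2.2188, so e_2 = (-0.8321, -0.5547).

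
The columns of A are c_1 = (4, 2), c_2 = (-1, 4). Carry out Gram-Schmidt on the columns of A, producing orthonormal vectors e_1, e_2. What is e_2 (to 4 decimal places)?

e_1 = c_1/‖c_1‖ = (4, 2)/4.4721 = (0.8944, 0.4472).
r_{12} = e_1·c_2 = 0.8944.
u_2 = c_2 − 0.8944·e_1 = (-1.8000, 3.6000).
‖u_2‖ = 4.0249, so e_2 = (-0.4472, 0.8944).

e_2 = (-0.4472, 0.8944)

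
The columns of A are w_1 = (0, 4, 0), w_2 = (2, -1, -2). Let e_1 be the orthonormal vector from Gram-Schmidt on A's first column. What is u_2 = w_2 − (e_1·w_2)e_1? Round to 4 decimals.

w_1 = (0, 4, 0); ‖w_1‖ = 4.0000, so e_1 = (0.0000, 1.0000, 0.0000).
e_1·w_2 = 0.0000·2 + 1.0000·(-1) + 0.0000·(-2) = -1.0000.
u_2 = w_2 + 1.0000·e_1 = (2.0000, 0.0000, -2.0000).

u_2 = (2.0000, 0.0000, -2.0000)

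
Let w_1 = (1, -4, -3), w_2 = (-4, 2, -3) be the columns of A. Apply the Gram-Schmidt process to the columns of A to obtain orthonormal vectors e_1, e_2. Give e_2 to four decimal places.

w_1 = (1, -4, -3); ‖w_1‖ = 5.0990, so e_1 = (0.1961, -0.7845, -0.5883).
e_1·w_2 = 0.1961·(-4) + (-0.7845)·2 + (-0.5883)·(-3) = -0.5883.
u_2 = w_2 + 0.5883·e_1 = (-3.8846, 1.5385, -3.3462).
‖u_2‖ = 5.3529, so e_2 = (-0.7257, 0.2874, -0.6251).

e_2 = (-0.7257, 0.2874, -0.6251)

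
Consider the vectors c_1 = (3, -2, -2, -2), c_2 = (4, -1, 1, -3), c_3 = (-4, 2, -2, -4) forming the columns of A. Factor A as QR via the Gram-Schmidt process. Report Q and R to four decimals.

Q = [[0.6547, 0.4200, -0.4681], [-0.4364, 0.2100, 0.3108], [-0.4364, 0.7979, -0.2139], [-0.4364, -0.3780, -0.7991]], R = [[4.5826, 3.9279, -0.8729], [0.0000, 3.4017, -1.3439], [0.0000, 0.0000, 6.1182]]

c_1 = (3, -2, -2, -2); ‖c_1‖ = 4.5826, so q_1 = (0.6547, -0.4364, -0.4364, -0.4364).
q_1·c_2 = 0.6547·4 + (-0.4364)·(-1) + (-0.4364)·1 + (-0.4364)·(-3) = 3.9279.
u_2 = c_2 − 3.9279·q_1 = (1.4286, 0.7143, 2.7143, -1.2857).
‖u_2‖ = 3.4017, so q_2 = (0.4200, 0.2100, 0.7979, -0.3780).
q_1·c_3 = 0.6547·(-4) + (-0.4364)·2 + (-0.4364)·(-2) + (-0.4364)·(-4) = -0.8729; q_2·c_3 = 0.4200·(-4) + 0.2100·2 + 0.7979·(-2) + (-0.3780)·(-4) = -1.3439.
u_3 = c_3 + 0.8729·q_1 + 1.3439·q_2 = (-2.8642, 1.9012, -1.3086, -4.8889).
‖u_3‖ = 6.1182, so q_3 = (-0.4681, 0.3108, -0.2139, -0.7991).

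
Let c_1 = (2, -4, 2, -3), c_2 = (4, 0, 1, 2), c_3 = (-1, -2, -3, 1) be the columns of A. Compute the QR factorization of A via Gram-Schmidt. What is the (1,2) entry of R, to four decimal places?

r_{12} = 0.6963

c_1 = (2, -4, 2, -3); ‖c_1‖ = 5.7446, so q_1 = (0.3482, -0.6963, 0.3482, -0.5222).
r_{12} = q_1·c_2 = 0.6963.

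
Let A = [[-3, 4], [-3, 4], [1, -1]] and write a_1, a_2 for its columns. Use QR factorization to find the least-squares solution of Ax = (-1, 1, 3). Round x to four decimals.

x = (12.0000, 9.0000)

a_1 = (-3, -3, 1); ‖a_1‖ = 4.3589, so e_1 = (-0.6882, -0.6882, 0.2294).
e_1·a_2 = (-0.6882)·4 + (-0.6882)·4 + 0.2294·(-1) = -5.7354.
u_2 = a_2 + 5.7354·e_1 = (0.0526, 0.0526, 0.3158).
‖u_2‖ = 0.3244, so e_2 = (0.1622, 0.1622, 0.9733).
Qᵀb = (0.6882, 2.9200).
Back-substitute: x_2 = 2.9200/0.3244 = 9.0000.
x_1 = (0.6882 + 5.7354·9.0000)/4.3589 = 12.0000.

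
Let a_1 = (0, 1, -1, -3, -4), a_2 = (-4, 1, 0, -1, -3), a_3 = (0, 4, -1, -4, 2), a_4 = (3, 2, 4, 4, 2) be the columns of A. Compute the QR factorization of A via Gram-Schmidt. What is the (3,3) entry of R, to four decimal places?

r_{33} = 5.7763

a_1 = (0, 1, -1, -3, -4); ‖a_1‖ = 5.1962, so q_1 = (0.0000, 0.1925, -0.1925, -0.5774, -0.7698).
q_1·a_2 = 0.0000·(-4) + 0.1925·1 + (-0.1925)·0 + (-0.5774)·(-1) + (-0.7698)·(-3) = 3.0792.
u_2 = a_2 − 3.0792·q_1 = (-4.0000, 0.4074, 0.5926, 0.7778, -0.6296).
‖u_2‖ = 4.1855, so q_2 = (-0.9557, 0.0973, 0.1416, 0.1858, -0.1504).
q_1·a_3 = 0.0000·0 + 0.1925·4 + (-0.1925)·(-1) + (-0.5774)·(-4) + (-0.7698)·2 = 1.7321; q_2·a_3 = (-0.9557)·0 + 0.0973·4 + 0.1416·(-1) + 0.1858·(-4) + (-0.1504)·2 = -0.7964.
u_3 = a_3 − 1.7321·q_1 + 0.7964·q_2 = (-0.7611, 3.7442, -0.5539, -2.8520, 3.2135).
r_{33} = ‖u_3‖ = 5.7763.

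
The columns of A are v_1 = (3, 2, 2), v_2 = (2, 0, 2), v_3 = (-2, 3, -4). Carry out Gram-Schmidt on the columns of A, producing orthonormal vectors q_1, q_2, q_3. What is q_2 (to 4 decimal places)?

q_2 = (0.1617, -0.8085, 0.5659)

q_1 = v_1/‖v_1‖ = (3, 2, 2)/4.1231 = (0.7276, 0.4851, 0.4851).
r_{12} = q_1·v_2 = 2.4254.
u_2 = v_2 − 2.4254·q_1 = (0.2353, -1.1765, 0.8235).
‖u_2‖ = 1.4552, so q_2 = (0.1617, -0.8085, 0.5659).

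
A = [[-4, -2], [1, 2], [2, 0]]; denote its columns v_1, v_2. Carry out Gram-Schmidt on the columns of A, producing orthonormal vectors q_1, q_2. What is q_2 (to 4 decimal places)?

q_2 = (-0.0529, 0.8468, -0.5293)

q_1 = v_1/‖v_1‖ = (-4, 1, 2)/4.5826 = (-0.8729, 0.2182, 0.4364).
r_{12} = q_1·v_2 = 2.1822.
u_2 = v_2 − 2.1822·q_1 = (-0.0952, 1.5238, -0.9524).
‖u_2‖ = 1.7995, so q_2 = (-0.0529, 0.8468, -0.5293).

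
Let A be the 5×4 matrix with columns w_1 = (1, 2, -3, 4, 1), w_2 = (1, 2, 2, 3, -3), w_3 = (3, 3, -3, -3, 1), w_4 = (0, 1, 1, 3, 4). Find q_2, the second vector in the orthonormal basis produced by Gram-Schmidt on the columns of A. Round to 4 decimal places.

q_2 = (0.1486, 0.2972, 0.5556, 0.3941, -0.6525)

q_1 = w_1/‖w_1‖ = (1, 2, -3, 4, 1)/5.5678 = (0.1796, 0.3592, -0.5388, 0.7184, 0.1796).
r_{12} = q_1·w_2 = 1.4368.
u_2 = w_2 − 1.4368·q_1 = (0.7419, 1.4839, 2.7742, 1.9677, -3.2581).
‖u_2‖ = 4.9935, so q_2 = (0.1486, 0.2972, 0.5556, 0.3941, -0.6525).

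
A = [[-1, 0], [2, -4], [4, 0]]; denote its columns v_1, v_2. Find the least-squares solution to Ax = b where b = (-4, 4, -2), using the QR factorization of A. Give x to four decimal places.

x = (-0.2353, -1.1176)

v_1 = (-1, 2, 4); ‖v_1‖ = 4.5826, so q_1 = (-0.2182, 0.4364, 0.8729).
q_1·v_2 = (-0.2182)·0 + 0.4364·(-4) + 0.8729·0 = -1.7457.
u_2 = v_2 + 1.7457·q_1 = (-0.3810, -3.2381, 1.5238).
‖u_2‖ = 3.5989, so q_2 = (-0.1059, -0.8997, 0.4234).
Qᵀb = (0.8729, -4.0223).
Back-substitute: x_2 = -4.0223/3.5989 = -1.1176.
x_1 = (0.8729 + 1.7457·(-1.1176))/4.5826 = -0.2353.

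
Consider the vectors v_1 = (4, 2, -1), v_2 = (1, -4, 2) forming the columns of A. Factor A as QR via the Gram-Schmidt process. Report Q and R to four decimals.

e_1 = v_1/‖v_1‖ = (4, 2, -1)/4.5826 = (0.8729, 0.4364, -0.2182).
r_{12} = e_1·v_2 = -1.3093.
u_2 = v_2 + 1.3093·e_1 = (2.1429, -3.4286, 1.7143).
‖u_2‖ = 4.3916, so e_2 = (0.4880, -0.7807, 0.3904).

Q = [[0.8729, 0.4880], [0.4364, -0.7807], [-0.2182, 0.3904]], R = [[4.5826, -1.3093], [0.0000, 4.3916]]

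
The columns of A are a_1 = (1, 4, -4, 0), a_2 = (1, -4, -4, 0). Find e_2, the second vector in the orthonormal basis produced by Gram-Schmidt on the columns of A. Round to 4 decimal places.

e_1 = a_1/‖a_1‖ = (1, 4, -4, 0)/5.7446 = (0.1741, 0.6963, -0.6963, 0.0000).
r_{12} = e_1·a_2 = 0.1741.
u_2 = a_2 − 0.1741·e_1 = (0.9697, -4.1212, -3.8788, 0.0000).
‖u_2‖ = 5.7419, so e_2 = (0.1689, -0.7177, -0.6755, 0.0000).

e_2 = (0.1689, -0.7177, -0.6755, 0.0000)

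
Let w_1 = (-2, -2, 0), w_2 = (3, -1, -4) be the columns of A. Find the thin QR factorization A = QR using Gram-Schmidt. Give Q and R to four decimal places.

w_1 = (-2, -2, 0); ‖w_1‖ = 2.8284, so e_1 = (-0.7071, -0.7071, 0.0000).
e_1·w_2 = (-0.7071)·3 + (-0.7071)·(-1) + 0.0000·(-4) = -1.4142.
u_2 = w_2 + 1.4142·e_1 = (2.0000, -2.0000, -4.0000).
‖u_2‖ = 4.8990, so e_2 = (0.4082, -0.4082, -0.8165).

Q = [[-0.7071, 0.4082], [-0.7071, -0.4082], [0.0000, -0.8165]], R = [[2.8284, -1.4142], [0.0000, 4.8990]]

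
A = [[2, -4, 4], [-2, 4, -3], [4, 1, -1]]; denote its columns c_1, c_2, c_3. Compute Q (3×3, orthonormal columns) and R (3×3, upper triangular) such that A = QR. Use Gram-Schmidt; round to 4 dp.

c_1 = (2, -2, 4); ‖c_1‖ = 4.8990, so q_1 = (0.4082, -0.4082, 0.8165).
q_1·c_2 = 0.4082·(-4) + (-0.4082)·4 + 0.8165·1 = -2.4495.
u_2 = c_2 + 2.4495·q_1 = (-3.0000, 3.0000, 3.0000).
‖u_2‖ = 5.1962, so q_2 = (-0.5774, 0.5774, 0.5774).
q_1·c_3 = 0.4082·4 + (-0.4082)·(-3) + 0.8165·(-1) = 2.0412; q_2·c_3 = (-0.5774)·4 + 0.5774·(-3) + 0.5774·(-1) = -4.6188.
u_3 = c_3 − 2.0412·q_1 + 4.6188·q_2 = (0.5000, 0.5000, 0.0000).
‖u_3‖ = 0.7071, so q_3 = (0.7071, 0.7071, 0.0000).

Q = [[0.4082, -0.5774, 0.7071], [-0.4082, 0.5774, 0.7071], [0.8165, 0.5774, 0.0000]], R = [[4.8990, -2.4495, 2.0412], [0.0000, 5.1962, -4.6188], [0.0000, 0.0000, 0.7071]]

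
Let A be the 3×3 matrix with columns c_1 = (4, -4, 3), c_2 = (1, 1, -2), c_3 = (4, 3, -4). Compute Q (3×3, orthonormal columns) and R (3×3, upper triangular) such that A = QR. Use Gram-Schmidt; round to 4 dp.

c_1 = (4, -4, 3); ‖c_1‖ = 6.4031, so q_1 = (0.6247, -0.6247, 0.4685).
q_1·c_2 = 0.6247·1 + (-0.6247)·1 + 0.4685·(-2) = -0.9370.
u_2 = c_2 + 0.9370·q_1 = (1.5854, 0.4146, -1.5610).
‖u_2‖ = 2.2632, so q_2 = (0.7005, 0.1832, -0.6897).
q_1·c_3 = 0.6247·4 + (-0.6247)·3 + 0.4685·(-4) = -1.2494; q_2·c_3 = 0.7005·4 + 0.1832·3 + (-0.6897)·(-4) = 6.1106.
u_3 = c_3 + 1.2494·q_1 − 6.1106·q_2 = (0.5000, 1.1000, 0.8000).
‖u_3‖ = 1.4491, so q_3 = (0.3450, 0.7591, 0.5521).

Q = [[0.6247, 0.7005, 0.3450], [-0.6247, 0.1832, 0.7591], [0.4685, -0.6897, 0.5521]], R = [[6.4031, -0.9370, -1.2494], [0.0000, 2.2632, 6.1106], [0.0000, 0.0000, 1.4491]]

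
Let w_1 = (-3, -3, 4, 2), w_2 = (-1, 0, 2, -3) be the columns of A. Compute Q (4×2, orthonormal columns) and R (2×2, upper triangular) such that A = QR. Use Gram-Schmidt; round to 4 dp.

q_1 = w_1/‖w_1‖ = (-3, -3, 4, 2)/6.1644 = (-0.4867, -0.4867, 0.6489, 0.3244).
r_{12} = q_1·w_2 = 0.8111.
u_2 = w_2 − 0.8111·q_1 = (-0.6053, 0.3947, 1.4737, -3.2632).
‖u_2‖ = 3.6527, so q_2 = (-0.1657, 0.1081, 0.4035, -0.8934).

Q = [[-0.4867, -0.1657], [-0.4867, 0.1081], [0.6489, 0.4035], [0.3244, -0.8934]], R = [[6.1644, 0.8111], [0.0000, 3.6527]]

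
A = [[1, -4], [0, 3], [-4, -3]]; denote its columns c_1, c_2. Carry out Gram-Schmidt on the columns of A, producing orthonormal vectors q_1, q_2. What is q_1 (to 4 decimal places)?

c_1 = (1, 0, -4); ‖c_1‖ = 4.1231, so q_1 = (0.2425, 0.0000, -0.9701).

q_1 = (0.2425, 0.0000, -0.9701)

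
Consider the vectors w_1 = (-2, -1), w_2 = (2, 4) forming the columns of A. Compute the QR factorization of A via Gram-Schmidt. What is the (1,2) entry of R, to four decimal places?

w_1 = (-2, -1); ‖w_1‖ = 2.2361, so q_1 = (-0.8944, -0.4472).
r_{12} = q_1·w_2 = -3.5777.

r_{12} = -3.5777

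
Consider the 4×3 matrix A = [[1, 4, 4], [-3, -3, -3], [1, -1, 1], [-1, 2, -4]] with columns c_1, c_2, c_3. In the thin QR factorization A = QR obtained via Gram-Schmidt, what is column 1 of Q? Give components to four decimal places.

e_1 = (0.2887, -0.8660, 0.2887, -0.2887)

c_1 = (1, -3, 1, -1); ‖c_1‖ = 3.4641, so e_1 = (0.2887, -0.8660, 0.2887, -0.2887).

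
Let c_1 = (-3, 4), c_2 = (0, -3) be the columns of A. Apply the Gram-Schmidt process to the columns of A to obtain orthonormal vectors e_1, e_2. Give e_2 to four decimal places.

c_1 = (-3, 4); ‖c_1‖ = 5.0000, so e_1 = (-0.6000, 0.8000).
e_1·c_2 = (-0.6000)·0 + 0.8000·(-3) = -2.4000.
u_2 = c_2 + 2.4000·e_1 = (-1.4400, -1.0800).
‖u_2‖ = 1.8000, so e_2 = (-0.8000, -0.6000).

e_2 = (-0.8000, -0.6000)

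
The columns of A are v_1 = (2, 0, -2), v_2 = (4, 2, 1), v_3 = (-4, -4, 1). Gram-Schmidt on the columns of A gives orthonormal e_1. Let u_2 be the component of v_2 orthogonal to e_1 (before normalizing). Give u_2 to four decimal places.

v_1 = (2, 0, -2); ‖v_1‖ = 2.8284, so e_1 = (0.7071, 0.0000, -0.7071).
e_1·v_2 = 0.7071·4 + 0.0000·2 + (-0.7071)·1 = 2.1213.
u_2 = v_2 − 2.1213·e_1 = (2.5000, 2.0000, 2.5000).

u_2 = (2.5000, 2.0000, 2.5000)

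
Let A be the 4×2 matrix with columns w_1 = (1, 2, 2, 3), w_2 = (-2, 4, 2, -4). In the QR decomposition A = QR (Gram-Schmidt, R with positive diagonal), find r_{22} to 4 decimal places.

w_1 = (1, 2, 2, 3); ‖w_1‖ = 4.2426, so q_1 = (0.2357, 0.4714, 0.4714, 0.7071).
q_1·w_2 = 0.2357·(-2) + 0.4714·4 + 0.4714·2 + 0.7071·(-4) = -0.4714.
u_2 = w_2 + 0.4714·q_1 = (-1.8889, 4.2222, 2.2222, -3.6667).
r_{22} = ‖u_2‖ = 6.3070.

r_{22} = 6.3070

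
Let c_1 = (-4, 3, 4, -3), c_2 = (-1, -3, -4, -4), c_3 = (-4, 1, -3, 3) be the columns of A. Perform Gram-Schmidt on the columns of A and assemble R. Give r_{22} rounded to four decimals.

c_1 = (-4, 3, 4, -3); ‖c_1‖ = 7.0711, so e_1 = (-0.5657, 0.4243, 0.5657, -0.4243).
e_1·c_2 = (-0.5657)·(-1) + 0.4243·(-3) + 0.5657·(-4) + (-0.4243)·(-4) = -1.2728.
u_2 = c_2 + 1.2728·e_1 = (-1.7200, -2.4600, -3.2800, -4.5400).
r_{22} = ‖u_2‖ = 6.3545.

r_{22} = 6.3545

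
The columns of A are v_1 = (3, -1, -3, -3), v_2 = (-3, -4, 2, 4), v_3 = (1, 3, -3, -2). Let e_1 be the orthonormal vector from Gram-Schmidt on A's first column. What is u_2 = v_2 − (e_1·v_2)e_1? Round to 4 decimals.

u_2 = (-0.5357, -4.8214, -0.4643, 1.5357)

v_1 = (3, -1, -3, -3); ‖v_1‖ = 5.2915, so e_1 = (0.5669, -0.1890, -0.5669, -0.5669).
e_1·v_2 = 0.5669·(-3) + (-0.1890)·(-4) + (-0.5669)·2 + (-0.5669)·4 = -4.3466.
u_2 = v_2 + 4.3466·e_1 = (-0.5357, -4.8214, -0.4643, 1.5357).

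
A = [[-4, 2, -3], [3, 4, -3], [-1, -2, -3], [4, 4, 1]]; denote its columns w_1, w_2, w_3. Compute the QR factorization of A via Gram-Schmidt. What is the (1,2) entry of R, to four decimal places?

r_{12} = 3.3947

w_1 = (-4, 3, -1, 4); ‖w_1‖ = 6.4807, so q_1 = (-0.6172, 0.4629, -0.1543, 0.6172).
r_{12} = q_1·w_2 = 3.3947.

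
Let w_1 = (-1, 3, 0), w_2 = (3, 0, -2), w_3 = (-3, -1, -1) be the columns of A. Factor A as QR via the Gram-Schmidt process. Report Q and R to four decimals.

Q = [[-0.3162, 0.7762, -0.5455], [0.9487, 0.2587, -0.1818], [0.0000, -0.5750, -0.8182]], R = [[3.1623, -0.9487, 0.0000], [0.0000, 3.4785, -2.0124], [0.0000, 0.0000, 2.6364]]

q_1 = w_1/‖w_1‖ = (-1, 3, 0)/3.1623 = (-0.3162, 0.9487, 0.0000).
r_{12} = q_1·w_2 = -0.9487.
u_2 = w_2 + 0.9487·q_1 = (2.7000, 0.9000, -2.0000).
‖u_2‖ = 3.4785, so q_2 = (0.7762, 0.2587, -0.5750).
r_{13} = q_1·w_3 = 0.0000; r_{23} = q_2·w_3 = -2.0124.
u_3 = w_3 + 0.0000·q_1 + 2.0124·q_2 = (-1.4380, -0.4793, -2.1570).
‖u_3‖ = 2.6364, so q_3 = (-0.5455, -0.1818, -0.8182).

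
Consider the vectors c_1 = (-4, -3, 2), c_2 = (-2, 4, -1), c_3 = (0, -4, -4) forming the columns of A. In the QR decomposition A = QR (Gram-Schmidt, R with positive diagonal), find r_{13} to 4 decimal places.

r_{13} = 0.7428

c_1 = (-4, -3, 2); ‖c_1‖ = 5.3852, so q_1 = (-0.7428, -0.5571, 0.3714).
r_{13} = q_1·c_3 = 0.7428.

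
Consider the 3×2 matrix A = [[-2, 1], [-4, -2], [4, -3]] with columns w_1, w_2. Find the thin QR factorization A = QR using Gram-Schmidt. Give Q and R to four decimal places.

e_1 = w_1/‖w_1‖ = (-2, -4, 4)/6.0000 = (-0.3333, -0.6667, 0.6667).
r_{12} = e_1·w_2 = -1.0000.
u_2 = w_2 + 1.0000·e_1 = (0.6667, -2.6667, -2.3333).
‖u_2‖ = 3.6056, so e_2 = (0.1849, -0.7396, -0.6472).

Q = [[-0.3333, 0.1849], [-0.6667, -0.7396], [0.6667, -0.6472]], R = [[6.0000, -1.0000], [0.0000, 3.6056]]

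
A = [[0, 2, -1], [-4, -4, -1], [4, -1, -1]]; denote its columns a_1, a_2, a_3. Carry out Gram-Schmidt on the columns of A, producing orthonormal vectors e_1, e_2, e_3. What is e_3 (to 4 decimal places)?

e_3 = (-0.8704, -0.3482, -0.3482)

a_1 = (0, -4, 4); ‖a_1‖ = 5.6569, so e_1 = (0.0000, -0.7071, 0.7071).
e_1·a_2 = 0.0000·2 + (-0.7071)·(-4) + 0.7071·(-1) = 2.1213.
u_2 = a_2 − 2.1213·e_1 = (2.0000, -2.5000, -2.5000).
‖u_2‖ = 4.0620, so e_2 = (0.4924, -0.6155, -0.6155).
e_1·a_3 = 0.0000·(-1) + (-0.7071)·(-1) + 0.7071·(-1) = 0.0000; e_2·a_3 = 0.4924·(-1) + (-0.6155)·(-1) + (-0.6155)·(-1) = 0.7385.
u_3 = a_3 + 0.0000·e_1 − 0.7385·e_2 = (-1.3636, -0.5455, -0.5455).
‖u_3‖ = 1.5667, so e_3 = (-0.8704, -0.3482, -0.3482).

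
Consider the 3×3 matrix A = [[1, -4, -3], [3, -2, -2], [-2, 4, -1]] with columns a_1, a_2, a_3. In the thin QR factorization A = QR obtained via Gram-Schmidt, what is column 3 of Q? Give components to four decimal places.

e_3 = (-0.5963, -0.2981, -0.7454)

a_1 = (1, 3, -2); ‖a_1‖ = 3.7417, so e_1 = (0.2673, 0.8018, -0.5345).
e_1·a_2 = 0.2673·(-4) + 0.8018·(-2) + (-0.5345)·4 = -4.8107.
u_2 = a_2 + 4.8107·e_1 = (-2.7143, 1.8571, 1.4286).
‖u_2‖ = 3.5857, so e_2 = (-0.7570, 0.5179, 0.3984).
e_1·a_3 = 0.2673·(-3) + 0.8018·(-2) + (-0.5345)·(-1) = -1.8708; e_2·a_3 = (-0.7570)·(-3) + 0.5179·(-2) + 0.3984·(-1) = 0.8367.
u_3 = a_3 + 1.8708·e_1 − 0.8367·e_2 = (-1.8667, -0.9333, -2.3333).
‖u_3‖ = 3.1305, so e_3 = (-0.5963, -0.2981, -0.7454).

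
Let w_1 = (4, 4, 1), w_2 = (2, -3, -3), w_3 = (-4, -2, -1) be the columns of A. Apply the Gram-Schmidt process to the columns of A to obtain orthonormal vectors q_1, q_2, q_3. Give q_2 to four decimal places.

q_2 = (0.6289, -0.4750, -0.6155)

w_1 = (4, 4, 1); ‖w_1‖ = 5.7446, so q_1 = (0.6963, 0.6963, 0.1741).
q_1·w_2 = 0.6963·2 + 0.6963·(-3) + 0.1741·(-3) = -1.2185.
u_2 = w_2 + 1.2185·q_1 = (2.8485, -2.1515, -2.7879).
‖u_2‖ = 4.5294, so q_2 = (0.6289, -0.4750, -0.6155).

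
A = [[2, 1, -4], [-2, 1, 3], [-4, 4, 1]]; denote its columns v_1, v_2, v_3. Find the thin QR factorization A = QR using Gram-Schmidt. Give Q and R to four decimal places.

q_1 = v_1/‖v_1‖ = (2, -2, -4)/4.8990 = (0.4082, -0.4082, -0.8165).
r_{12} = q_1·v_2 = -3.2660.
u_2 = v_2 + 3.2660·q_1 = (2.3333, -0.3333, 1.3333).
‖u_2‖ = 2.7080, so q_2 = (0.8616, -0.1231, 0.4924).
r_{13} = q_1·v_3 = -3.6742; r_{23} = q_2·v_3 = -3.3235.
u_3 = v_3 + 3.6742·q_1 + 3.3235·q_2 = (0.3636, 1.0909, -0.3636).
‖u_3‖ = 1.2060, so q_3 = (0.3015, 0.9045, -0.3015).

Q = [[0.4082, 0.8616, 0.3015], [-0.4082, -0.1231, 0.9045], [-0.8165, 0.4924, -0.3015]], R = [[4.8990, -3.2660, -3.6742], [0.0000, 2.7080, -3.3235], [0.0000, 0.0000, 1.2060]]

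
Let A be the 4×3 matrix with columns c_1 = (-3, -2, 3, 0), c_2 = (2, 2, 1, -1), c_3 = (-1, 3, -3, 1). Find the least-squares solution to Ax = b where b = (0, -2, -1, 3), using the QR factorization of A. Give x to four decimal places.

x = (-0.4646, -1.1253, -0.2788)

c_1 = (-3, -2, 3, 0); ‖c_1‖ = 4.6904, so q_1 = (-0.6396, -0.4264, 0.6396, 0.0000).
q_1·c_2 = (-0.6396)·2 + (-0.4264)·2 + 0.6396·1 + 0.0000·(-1) = -1.4924.
u_2 = c_2 + 1.4924·q_1 = (1.0455, 1.3636, 1.9545, -1.0000).
‖u_2‖ = 2.7880, so q_2 = (0.3750, 0.4891, 0.7011, -0.3587).
q_1·c_3 = (-0.6396)·(-1) + (-0.4264)·3 + 0.6396·(-3) + 0.0000·1 = -2.5584; q_2·c_3 = 0.3750·(-1) + 0.4891·3 + 0.7011·(-3) + (-0.3587)·1 = -1.3695.
u_3 = c_3 + 2.5584·q_1 + 1.3695·q_2 = (-2.1228, 2.5789, -0.4035, 0.5088).
‖u_3‖ = 3.4028, so q_3 = (-0.6238, 0.7579, -0.1186, 0.1495).
Qᵀb = (0.2132, -2.7554, -0.9487).
Back-substitute: x_3 = -0.9487/3.4028 = -0.2788.
x_2 = (-2.7554 + 1.3695·(-0.2788))/2.7880 = -1.1253.
x_1 = (0.2132 + 1.4924·(-1.1253) + 2.5584·(-0.2788))/4.6904 = -0.4646.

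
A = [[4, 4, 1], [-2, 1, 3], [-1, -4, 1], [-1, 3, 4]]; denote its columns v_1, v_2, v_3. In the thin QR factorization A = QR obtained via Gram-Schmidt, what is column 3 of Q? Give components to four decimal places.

v_1 = (4, -2, -1, -1); ‖v_1‖ = 4.6904, so e_1 = (0.8528, -0.4264, -0.2132, -0.2132).
e_1·v_2 = 0.8528·4 + (-0.4264)·1 + (-0.2132)·(-4) + (-0.2132)·3 = 3.1980.
u_2 = v_2 − 3.1980·e_1 = (1.2727, 2.3636, -3.3182, 3.6818).
‖u_2‖ = 5.6367, so e_2 = (0.2258, 0.4193, -0.5887, 0.6532).
e_1·v_3 = 0.8528·1 + (-0.4264)·3 + (-0.2132)·1 + (-0.2132)·4 = -1.4924; e_2·v_3 = 0.2258·1 + 0.4193·3 + (-0.5887)·1 + 0.6532·4 = 3.5078.
u_3 = v_3 + 1.4924·e_1 − 3.5078·e_2 = (1.4807, 0.8927, 2.7468, 1.3906).
‖u_3‖ = 3.5310, so e_3 = (0.4193, 0.2528, 0.7779, 0.3938).

e_3 = (0.4193, 0.2528, 0.7779, 0.3938)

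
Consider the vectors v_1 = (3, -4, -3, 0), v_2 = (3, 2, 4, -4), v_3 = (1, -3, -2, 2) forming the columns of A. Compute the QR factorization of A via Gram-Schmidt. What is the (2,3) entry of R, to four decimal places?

v_1 = (3, -4, -3, 0); ‖v_1‖ = 5.8310, so q_1 = (0.5145, -0.6860, -0.5145, 0.0000).
q_1·v_2 = 0.5145·3 + (-0.6860)·2 + (-0.5145)·4 + 0.0000·(-4) = -1.8865.
u_2 = v_2 + 1.8865·q_1 = (3.9706, 0.7059, 3.0294, -4.0000).
‖u_2‖ = 6.4375, so q_2 = (0.6168, 0.1097, 0.4706, -0.6214).
r_{23} = q_2·v_3 = -1.8961.

r_{23} = -1.8961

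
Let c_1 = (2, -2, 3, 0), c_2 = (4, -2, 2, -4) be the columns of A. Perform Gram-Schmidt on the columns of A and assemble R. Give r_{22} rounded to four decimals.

c_1 = (2, -2, 3, 0); ‖c_1‖ = 4.1231, so e_1 = (0.4851, -0.4851, 0.7276, 0.0000).
e_1·c_2 = 0.4851·4 + (-0.4851)·(-2) + 0.7276·2 + 0.0000·(-4) = 4.3656.
u_2 = c_2 − 4.3656·e_1 = (1.8824, 0.1176, -1.1765, -4.0000).
r_{22} = ‖u_2‖ = 4.5762.

r_{22} = 4.5762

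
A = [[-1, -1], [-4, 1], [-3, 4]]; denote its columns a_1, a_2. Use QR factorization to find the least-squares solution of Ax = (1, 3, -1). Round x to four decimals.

x = (-0.8642, -0.8313)

q_1 = a_1/‖a_1‖ = (-1, -4, -3)/5.0990 = (-0.1961, -0.7845, -0.5883).
r_{12} = q_1·a_2 = -2.9417.
u_2 = a_2 + 2.9417·q_1 = (-1.5769, -1.3077, 2.2692).
‖u_2‖ = 3.0571, so q_2 = (-0.5158, -0.4277, 0.7423).
Qᵀb = (-1.9612, -2.5413).
Back-substitute: x_2 = -2.5413/3.0571 = -0.8313.
x_1 = (-1.9612 + 2.9417·(-0.8313))/5.0990 = -0.8642.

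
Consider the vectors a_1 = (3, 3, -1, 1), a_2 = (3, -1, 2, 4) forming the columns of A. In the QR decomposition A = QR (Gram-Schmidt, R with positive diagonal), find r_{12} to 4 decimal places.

a_1 = (3, 3, -1, 1); ‖a_1‖ = 4.4721, so q_1 = (0.6708, 0.6708, -0.2236, 0.2236).
r_{12} = q_1·a_2 = 1.7889.

r_{12} = 1.7889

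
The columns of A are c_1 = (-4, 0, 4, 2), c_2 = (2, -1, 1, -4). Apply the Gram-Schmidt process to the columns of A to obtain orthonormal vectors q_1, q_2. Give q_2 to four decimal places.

c_1 = (-4, 0, 4, 2); ‖c_1‖ = 6.0000, so q_1 = (-0.6667, 0.0000, 0.6667, 0.3333).
q_1·c_2 = (-0.6667)·2 + 0.0000·(-1) + 0.6667·1 + 0.3333·(-4) = -2.0000.
u_2 = c_2 + 2.0000·q_1 = (0.6667, -1.0000, 2.3333, -3.3333).
‖u_2‖ = 4.2426, so q_2 = (0.1571, -0.2357, 0.5500, -0.7857).

q_2 = (0.1571, -0.2357, 0.5500, -0.7857)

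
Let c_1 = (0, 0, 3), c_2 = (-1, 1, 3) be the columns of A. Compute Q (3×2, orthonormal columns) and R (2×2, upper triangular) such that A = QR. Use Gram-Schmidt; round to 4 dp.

c_1 = (0, 0, 3); ‖c_1‖ = 3.0000, so e_1 = (0.0000, 0.0000, 1.0000).
e_1·c_2 = 0.0000·(-1) + 0.0000·1 + 1.0000·3 = 3.0000.
u_2 = c_2 − 3.0000·e_1 = (-1.0000, 1.0000, 0.0000).
‖u_2‖ = 1.4142, so e_2 = (-0.7071, 0.7071, 0.0000).

Q = [[0.0000, -0.7071], [0.0000, 0.7071], [1.0000, 0.0000]], R = [[3.0000, 3.0000], [0.0000, 1.4142]]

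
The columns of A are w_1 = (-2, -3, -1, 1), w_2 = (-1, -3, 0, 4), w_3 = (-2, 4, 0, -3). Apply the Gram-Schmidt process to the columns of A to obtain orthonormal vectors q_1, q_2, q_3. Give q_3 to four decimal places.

q_3 = (-0.7826, 0.5711, 0.0846, 0.2327)

q_1 = w_1/‖w_1‖ = (-2, -3, -1, 1)/3.8730 = (-0.5164, -0.7746, -0.2582, 0.2582).
r_{12} = q_1·w_2 = 3.8730.
u_2 = w_2 − 3.8730·q_1 = (1.0000, 0.0000, 1.0000, 3.0000).
‖u_2‖ = 3.3166, so q_2 = (0.3015, 0.0000, 0.3015, 0.9045).
r_{13} = q_1·w_3 = -2.8402; r_{23} = q_2·w_3 = -3.3166.
u_3 = w_3 + 2.8402·q_1 + 3.3166·q_2 = (-2.4667, 1.8000, 0.2667, 0.7333).
‖u_3‖ = 3.1517, so q_3 = (-0.7826, 0.5711, 0.0846, 0.2327).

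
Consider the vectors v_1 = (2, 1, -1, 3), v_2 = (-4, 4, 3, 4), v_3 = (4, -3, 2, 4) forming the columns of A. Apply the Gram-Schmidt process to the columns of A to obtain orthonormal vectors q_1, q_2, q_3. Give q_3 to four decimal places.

q_3 = (0.2033, -0.6202, 0.6945, 0.3027)

v_1 = (2, 1, -1, 3); ‖v_1‖ = 3.8730, so q_1 = (0.5164, 0.2582, -0.2582, 0.7746).
q_1·v_2 = 0.5164·(-4) + 0.2582·4 + (-0.2582)·3 + 0.7746·4 = 1.2910.
u_2 = v_2 − 1.2910·q_1 = (-4.6667, 3.6667, 3.3333, 3.0000).
‖u_2‖ = 7.4386, so q_2 = (-0.6274, 0.4929, 0.4481, 0.4033).
q_1·v_3 = 0.5164·4 + 0.2582·(-3) + (-0.2582)·2 + 0.7746·4 = 3.8730; q_2·v_3 = (-0.6274)·4 + 0.4929·(-3) + 0.4481·2 + 0.4033·4 = -1.4788.
u_3 = v_3 − 3.8730·q_1 + 1.4788·q_2 = (1.0723, -3.2711, 3.6627, 1.5964).
‖u_3‖ = 5.2738, so q_3 = (0.2033, -0.6202, 0.6945, 0.3027).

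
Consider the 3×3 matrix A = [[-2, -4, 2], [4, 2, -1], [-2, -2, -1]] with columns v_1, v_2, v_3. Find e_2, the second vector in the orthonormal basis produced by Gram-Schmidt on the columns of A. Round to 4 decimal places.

e_2 = (-0.8616, -0.4924, -0.1231)

v_1 = (-2, 4, -2); ‖v_1‖ = 4.8990, so e_1 = (-0.4082, 0.8165, -0.4082).
e_1·v_2 = (-0.4082)·(-4) + 0.8165·2 + (-0.4082)·(-2) = 4.0825.
u_2 = v_2 − 4.0825·e_1 = (-2.3333, -1.3333, -0.3333).
‖u_2‖ = 2.7080, so e_2 = (-0.8616, -0.4924, -0.1231).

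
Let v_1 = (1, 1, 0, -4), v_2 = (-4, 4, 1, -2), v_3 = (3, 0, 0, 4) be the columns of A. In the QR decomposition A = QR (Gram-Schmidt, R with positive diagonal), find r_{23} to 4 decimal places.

q_1 = v_1/‖v_1‖ = (1, 1, 0, -4)/4.2426 = (0.2357, 0.2357, 0.0000, -0.9428).
r_{12} = q_1·v_2 = 1.8856.
u_2 = v_2 − 1.8856·q_1 = (-4.4444, 3.5556, 1.0000, -0.2222).
‖u_2‖ = 5.7831, so q_2 = (-0.7685, 0.6148, 0.1729, -0.0384).
r_{23} = q_2·v_3 = -2.4593.

r_{23} = -2.4593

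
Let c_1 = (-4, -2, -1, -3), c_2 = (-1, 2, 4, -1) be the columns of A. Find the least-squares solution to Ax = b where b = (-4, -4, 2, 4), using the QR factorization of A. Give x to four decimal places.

c_1 = (-4, -2, -1, -3); ‖c_1‖ = 5.4772, so q_1 = (-0.7303, -0.3651, -0.1826, -0.5477).
q_1·c_2 = (-0.7303)·(-1) + (-0.3651)·2 + (-0.1826)·4 + (-0.5477)·(-1) = -0.1826.
u_2 = c_2 + 0.1826·q_1 = (-1.1333, 1.9333, 3.9667, -1.1000).
‖u_2‖ = 4.6869, so q_2 = (-0.2418, 0.4125, 0.8463, -0.2347).
Qᵀb = (1.8257, 0.0711).
Back-substitute: x_2 = 0.0711/4.6869 = 0.0152.
x_1 = (1.8257 + 0.1826·0.0152)/5.4772 = 0.3338.

x = (0.3338, 0.0152)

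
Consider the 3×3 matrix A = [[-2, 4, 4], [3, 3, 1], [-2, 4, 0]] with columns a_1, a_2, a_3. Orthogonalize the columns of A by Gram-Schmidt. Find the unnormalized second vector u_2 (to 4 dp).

u_2 = (3.1765, 4.2353, 3.1765)

q_1 = a_1/‖a_1‖ = (-2, 3, -2)/4.1231 = (-0.4851, 0.7276, -0.4851).
r_{12} = q_1·a_2 = -1.6977.
u_2 = a_2 + 1.6977·q_1 = (3.1765, 4.2353, 3.1765).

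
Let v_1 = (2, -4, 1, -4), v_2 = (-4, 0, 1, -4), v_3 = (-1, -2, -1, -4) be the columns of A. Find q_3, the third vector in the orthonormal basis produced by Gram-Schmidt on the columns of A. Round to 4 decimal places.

q_3 = (-0.0575, -0.0862, -0.9769, -0.1868)

v_1 = (2, -4, 1, -4); ‖v_1‖ = 6.0828, so q_1 = (0.3288, -0.6576, 0.1644, -0.6576).
q_1·v_2 = 0.3288·(-4) + (-0.6576)·0 + 0.1644·1 + (-0.6576)·(-4) = 1.4796.
u_2 = v_2 − 1.4796·q_1 = (-4.4865, 0.9730, 0.7568, -3.0270).
‖u_2‖ = 5.5507, so q_2 = (-0.8083, 0.1753, 0.1363, -0.5453).
q_1·v_3 = 0.3288·(-1) + (-0.6576)·(-2) + 0.1644·(-1) + (-0.6576)·(-4) = 3.4524; q_2·v_3 = (-0.8083)·(-1) + 0.1753·(-2) + 0.1363·(-1) + (-0.5453)·(-4) = 2.5027.
u_3 = v_3 − 3.4524·q_1 − 2.5027·q_2 = (-0.1123, -0.1684, -1.9088, -0.3649).
‖u_3‖ = 1.9539, so q_3 = (-0.0575, -0.0862, -0.9769, -0.1868).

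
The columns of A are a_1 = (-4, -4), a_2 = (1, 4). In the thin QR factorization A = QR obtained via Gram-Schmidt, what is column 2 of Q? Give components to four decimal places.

a_1 = (-4, -4); ‖a_1‖ = 5.6569, so q_1 = (-0.7071, -0.7071).
q_1·a_2 = (-0.7071)·1 + (-0.7071)·4 = -3.5355.
u_2 = a_2 + 3.5355·q_1 = (-1.5000, 1.5000).
‖u_2‖ = 2.1213, so q_2 = (-0.7071, 0.7071).

q_2 = (-0.7071, 0.7071)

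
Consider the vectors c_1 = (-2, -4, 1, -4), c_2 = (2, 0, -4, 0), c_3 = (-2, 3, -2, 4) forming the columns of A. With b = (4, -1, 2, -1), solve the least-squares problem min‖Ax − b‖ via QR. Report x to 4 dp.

q_1 = c_1/‖c_1‖ = (-2, -4, 1, -4)/6.0828 = (-0.3288, -0.6576, 0.1644, -0.6576).
r_{12} = q_1·c_2 = -1.3152.
u_2 = c_2 + 1.3152·q_1 = (1.5676, -0.8649, -3.7838, -0.8649).
‖u_2‖ = 4.2744, so q_2 = (0.3667, -0.2023, -0.8852, -0.2023).
r_{13} = q_1·c_3 = -4.2744; r_{23} = q_2·c_3 = -0.3794.
u_3 = c_3 + 4.2744·q_1 + 0.3794·q_2 = (-3.2663, 0.1124, -1.6331, 1.1124).
‖u_3‖ = 3.8191, so q_3 = (-0.8552, 0.0294, -0.4276, 0.2913).
Qᵀb = (0.3288, 0.1012, -4.5969).
Back-substitute: x_3 = -4.5969/3.8191 = -1.2037.
x_2 = (0.1012 + 0.3794·(-1.2037))/4.2744 = -0.0832.
x_1 = (0.3288 + 1.3152·(-0.0832) + 4.2744·(-1.2037))/6.0828 = -0.8097.

x = (-0.8097, -0.0832, -1.2037)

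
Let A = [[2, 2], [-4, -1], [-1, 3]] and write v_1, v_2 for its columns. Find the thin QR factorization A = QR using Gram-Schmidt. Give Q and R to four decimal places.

Q = [[0.4364, 0.4258], [-0.8729, -0.0133], [-0.2182, 0.9047]], R = [[4.5826, 1.0911], [0.0000, 3.5790]]

v_1 = (2, -4, -1); ‖v_1‖ = 4.5826, so e_1 = (0.4364, -0.8729, -0.2182).
e_1·v_2 = 0.4364·2 + (-0.8729)·(-1) + (-0.2182)·3 = 1.0911.
u_2 = v_2 − 1.0911·e_1 = (1.5238, -0.0476, 3.2381).
‖u_2‖ = 3.5790, so e_2 = (0.4258, -0.0133, 0.9047).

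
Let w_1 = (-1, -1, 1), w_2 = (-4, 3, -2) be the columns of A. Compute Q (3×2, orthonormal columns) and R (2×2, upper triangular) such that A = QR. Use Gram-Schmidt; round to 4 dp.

Q = [[-0.5774, -0.8093], [-0.5774, 0.4981], [0.5774, -0.3113]], R = [[1.7321, -0.5774], [0.0000, 5.3541]]

w_1 = (-1, -1, 1); ‖w_1‖ = 1.7321, so q_1 = (-0.5774, -0.5774, 0.5774).
q_1·w_2 = (-0.5774)·(-4) + (-0.5774)·3 + 0.5774·(-2) = -0.5774.
u_2 = w_2 + 0.5774·q_1 = (-4.3333, 2.6667, -1.6667).
‖u_2‖ = 5.3541, so q_2 = (-0.8093, 0.4981, -0.3113).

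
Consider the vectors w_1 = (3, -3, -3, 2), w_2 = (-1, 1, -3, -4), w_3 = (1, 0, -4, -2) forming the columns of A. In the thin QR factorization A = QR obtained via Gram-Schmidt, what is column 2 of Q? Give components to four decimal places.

q_2 = (-0.1008, 0.1008, -0.6807, -0.7185)

w_1 = (3, -3, -3, 2); ‖w_1‖ = 5.5678, so q_1 = (0.5388, -0.5388, -0.5388, 0.3592).
q_1·w_2 = 0.5388·(-1) + (-0.5388)·1 + (-0.5388)·(-3) + 0.3592·(-4) = -0.8980.
u_2 = w_2 + 0.8980·q_1 = (-0.5161, 0.5161, -3.4839, -3.6774).
‖u_2‖ = 5.1180, so q_2 = (-0.1008, 0.1008, -0.6807, -0.7185).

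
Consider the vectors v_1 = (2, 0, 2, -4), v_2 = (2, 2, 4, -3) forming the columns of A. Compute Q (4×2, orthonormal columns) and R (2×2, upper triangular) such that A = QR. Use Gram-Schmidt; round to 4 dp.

v_1 = (2, 0, 2, -4); ‖v_1‖ = 4.8990, so e_1 = (0.4082, 0.0000, 0.4082, -0.8165).
e_1·v_2 = 0.4082·2 + 0.0000·2 + 0.4082·4 + (-0.8165)·(-3) = 4.8990.
u_2 = v_2 − 4.8990·e_1 = (0.0000, 2.0000, 2.0000, 1.0000).
‖u_2‖ = 3.0000, so e_2 = (0.0000, 0.6667, 0.6667, 0.3333).

Q = [[0.4082, 0.0000], [0.0000, 0.6667], [0.4082, 0.6667], [-0.8165, 0.3333]], R = [[4.8990, 4.8990], [0.0000, 3.0000]]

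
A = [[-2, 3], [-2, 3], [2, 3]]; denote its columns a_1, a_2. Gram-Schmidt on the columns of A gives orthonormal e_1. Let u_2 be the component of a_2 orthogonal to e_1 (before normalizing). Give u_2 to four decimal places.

u_2 = (2.0000, 2.0000, 4.0000)

a_1 = (-2, -2, 2); ‖a_1‖ = 3.4641, so e_1 = (-0.5774, -0.5774, 0.5774).
e_1·a_2 = (-0.5774)·3 + (-0.5774)·3 + 0.5774·3 = -1.7321.
u_2 = a_2 + 1.7321·e_1 = (2.0000, 2.0000, 4.0000).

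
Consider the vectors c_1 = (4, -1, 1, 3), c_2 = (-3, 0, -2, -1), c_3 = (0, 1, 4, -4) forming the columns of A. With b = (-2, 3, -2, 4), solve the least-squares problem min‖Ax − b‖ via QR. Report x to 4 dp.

x = (-6.3810, -8.2857, -3.3810)

c_1 = (4, -1, 1, 3); ‖c_1‖ = 5.1962, so e_1 = (0.7698, -0.1925, 0.1925, 0.5774).
e_1·c_2 = 0.7698·(-3) + (-0.1925)·0 + 0.1925·(-2) + 0.5774·(-1) = -3.2717.
u_2 = c_2 + 3.2717·e_1 = (-0.4815, -0.6296, -1.3704, 0.8889).
‖u_2‖ = 1.8156, so e_2 = (-0.2652, -0.3468, -0.7548, 0.4896).
e_1·c_3 = 0.7698·0 + (-0.1925)·1 + 0.1925·4 + 0.5774·(-4) = -1.7321; e_2·c_3 = (-0.2652)·0 + (-0.3468)·1 + (-0.7548)·4 + 0.4896·(-4) = -5.3243.
u_3 = c_3 + 1.7321·e_1 + 5.3243·e_2 = (-0.0787, -1.1798, 0.3146, -0.3933).
‖u_3‖ = 1.2852, so e_3 = (-0.0612, -0.9180, 0.2448, -0.3060).
Qᵀb = (-0.1925, 2.9580, -4.3451).
Back-substitute: x_3 = -4.3451/1.2852 = -3.3810.
x_2 = (2.9580 + 5.3243·(-3.3810))/1.8156 = -8.2857.
x_1 = (-0.1925 + 3.2717·(-8.2857) + 1.7321·(-3.3810))/5.1962 = -6.3810.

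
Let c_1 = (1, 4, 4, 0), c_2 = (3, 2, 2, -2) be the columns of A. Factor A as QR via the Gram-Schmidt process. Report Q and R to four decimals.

c_1 = (1, 4, 4, 0); ‖c_1‖ = 5.7446, so q_1 = (0.1741, 0.6963, 0.6963, 0.0000).
q_1·c_2 = 0.1741·3 + 0.6963·2 + 0.6963·2 + 0.0000·(-2) = 3.3075.
u_2 = c_2 − 3.3075·q_1 = (2.4242, -0.3030, -0.3030, -2.0000).
‖u_2‖ = 3.1718, so q_2 = (0.7643, -0.0955, -0.0955, -0.6305).

Q = [[0.1741, 0.7643], [0.6963, -0.0955], [0.6963, -0.0955], [0.0000, -0.6305]], R = [[5.7446, 3.3075], [0.0000, 3.1718]]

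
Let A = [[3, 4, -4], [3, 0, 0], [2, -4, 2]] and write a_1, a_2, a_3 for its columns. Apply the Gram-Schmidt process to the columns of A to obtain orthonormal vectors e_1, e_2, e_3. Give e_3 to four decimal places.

a_1 = (3, 3, 2); ‖a_1‖ = 4.6904, so e_1 = (0.6396, 0.6396, 0.4264).
e_1·a_2 = 0.6396·4 + 0.6396·0 + 0.4264·(-4) = 0.8528.
u_2 = a_2 − 0.8528·e_1 = (3.4545, -0.5455, -4.3636).
‖u_2‖ = 5.5922, so e_2 = (0.6177, -0.0975, -0.7803).
e_1·a_3 = 0.6396·(-4) + 0.6396·0 + 0.4264·2 = -1.7056; e_2·a_3 = 0.6177·(-4) + (-0.0975)·0 + (-0.7803)·2 = -4.0316.
u_3 = a_3 + 1.7056·e_1 + 4.0316·e_2 = (-0.4186, 0.6977, -0.4186).
‖u_3‖ = 0.9150, so e_3 = (-0.4575, 0.7625, -0.4575).

e_3 = (-0.4575, 0.7625, -0.4575)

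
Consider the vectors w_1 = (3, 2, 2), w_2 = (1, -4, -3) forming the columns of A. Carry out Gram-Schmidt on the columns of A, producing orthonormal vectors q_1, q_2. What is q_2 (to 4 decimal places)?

w_1 = (3, 2, 2); ‖w_1‖ = 4.1231, so q_1 = (0.7276, 0.4851, 0.4851).
q_1·w_2 = 0.7276·1 + 0.4851·(-4) + 0.4851·(-3) = -2.6679.
u_2 = w_2 + 2.6679·q_1 = (2.9412, -2.7059, -1.7059).
‖u_2‖ = 4.3454, so q_2 = (0.6769, -0.6227, -0.3926).

q_2 = (0.6769, -0.6227, -0.3926)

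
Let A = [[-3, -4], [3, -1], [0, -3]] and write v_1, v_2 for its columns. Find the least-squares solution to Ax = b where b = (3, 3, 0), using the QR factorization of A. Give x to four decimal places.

q_1 = v_1/‖v_1‖ = (-3, 3, 0)/4.2426 = (-0.7071, 0.7071, 0.0000).
r_{12} = q_1·v_2 = 2.1213.
u_2 = v_2 − 2.1213·q_1 = (-2.5000, -2.5000, -3.0000).
‖u_2‖ = 4.6368, so q_2 = (-0.5392, -0.5392, -0.6470).
Qᵀb = (0.0000, -3.2350).
Back-substitute: x_2 = -3.2350/4.6368 = -0.6977.
x_1 = (0.0000 − 2.1213·(-0.6977))/4.2426 = 0.3488.

x = (0.3488, -0.6977)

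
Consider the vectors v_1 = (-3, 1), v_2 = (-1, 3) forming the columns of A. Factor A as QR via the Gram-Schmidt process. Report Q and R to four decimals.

Q = [[-0.9487, 0.3162], [0.3162, 0.9487]], R = [[3.1623, 1.8974], [0.0000, 2.5298]]

v_1 = (-3, 1); ‖v_1‖ = 3.1623, so e_1 = (-0.9487, 0.3162).
e_1·v_2 = (-0.9487)·(-1) + 0.3162·3 = 1.8974.
u_2 = v_2 − 1.8974·e_1 = (0.8000, 2.4000).
‖u_2‖ = 2.5298, so e_2 = (0.3162, 0.9487).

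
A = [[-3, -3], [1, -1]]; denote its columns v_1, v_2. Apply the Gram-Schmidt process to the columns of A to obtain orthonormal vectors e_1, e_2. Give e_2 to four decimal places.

v_1 = (-3, 1); ‖v_1‖ = 3.1623, so e_1 = (-0.9487, 0.3162).
e_1·v_2 = (-0.9487)·(-3) + 0.3162·(-1) = 2.5298.
u_2 = v_2 − 2.5298·e_1 = (-0.6000, -1.8000).
‖u_2‖ = 1.8974, so e_2 = (-0.3162, -0.9487).

e_2 = (-0.3162, -0.9487)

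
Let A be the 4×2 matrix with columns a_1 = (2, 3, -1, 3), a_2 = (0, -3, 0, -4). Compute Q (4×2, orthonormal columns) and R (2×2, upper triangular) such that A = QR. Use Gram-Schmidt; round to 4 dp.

Q = [[0.4170, 0.7565], [0.6255, -0.1081], [-0.2085, -0.3783], [0.6255, -0.5224]], R = [[4.7958, -4.3788], [0.0000, 2.4137]]

a_1 = (2, 3, -1, 3); ‖a_1‖ = 4.7958, so q_1 = (0.4170, 0.6255, -0.2085, 0.6255).
q_1·a_2 = 0.4170·0 + 0.6255·(-3) + (-0.2085)·0 + 0.6255·(-4) = -4.3788.
u_2 = a_2 + 4.3788·q_1 = (1.8261, -0.2609, -0.9130, -1.2609).
‖u_2‖ = 2.4137, so q_2 = (0.7565, -0.1081, -0.3783, -0.5224).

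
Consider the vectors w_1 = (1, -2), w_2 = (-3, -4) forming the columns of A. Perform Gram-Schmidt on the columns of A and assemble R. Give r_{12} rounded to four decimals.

r_{12} = 2.2361

q_1 = w_1/‖w_1‖ = (1, -2)/2.2361 = (0.4472, -0.8944).
r_{12} = q_1·w_2 = 2.2361.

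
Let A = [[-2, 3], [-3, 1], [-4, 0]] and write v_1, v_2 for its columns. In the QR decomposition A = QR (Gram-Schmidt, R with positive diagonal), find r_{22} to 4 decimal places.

v_1 = (-2, -3, -4); ‖v_1‖ = 5.3852, so e_1 = (-0.3714, -0.5571, -0.7428).
e_1·v_2 = (-0.3714)·3 + (-0.5571)·1 + (-0.7428)·0 = -1.6713.
u_2 = v_2 + 1.6713·e_1 = (2.3793, 0.0690, -1.2414).
r_{22} = ‖u_2‖ = 2.6846.

r_{22} = 2.6846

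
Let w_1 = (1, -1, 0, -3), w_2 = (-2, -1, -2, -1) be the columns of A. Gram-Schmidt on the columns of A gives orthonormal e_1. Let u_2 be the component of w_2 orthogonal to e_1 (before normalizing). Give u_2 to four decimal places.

u_2 = (-2.1818, -0.8182, -2.0000, -0.4545)

e_1 = w_1/‖w_1‖ = (1, -1, 0, -3)/3.3166 = (0.3015, -0.3015, 0.0000, -0.9045).
r_{12} = e_1·w_2 = 0.6030.
u_2 = w_2 − 0.6030·e_1 = (-2.1818, -0.8182, -2.0000, -0.4545).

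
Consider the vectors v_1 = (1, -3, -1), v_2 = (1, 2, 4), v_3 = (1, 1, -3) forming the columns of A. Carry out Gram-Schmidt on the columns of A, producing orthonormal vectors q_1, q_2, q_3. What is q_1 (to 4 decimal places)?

q_1 = (0.3015, -0.9045, -0.3015)

v_1 = (1, -3, -1); ‖v_1‖ = 3.3166, so q_1 = (0.3015, -0.9045, -0.3015).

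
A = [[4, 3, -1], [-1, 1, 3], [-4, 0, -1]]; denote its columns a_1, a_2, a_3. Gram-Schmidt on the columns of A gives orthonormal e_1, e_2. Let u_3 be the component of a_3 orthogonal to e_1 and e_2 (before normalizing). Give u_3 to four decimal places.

a_1 = (4, -1, -4); ‖a_1‖ = 5.7446, so e_1 = (0.6963, -0.1741, -0.6963).
e_1·a_2 = 0.6963·3 + (-0.1741)·1 + (-0.6963)·0 = 1.9149.
u_2 = a_2 − 1.9149·e_1 = (1.6667, 1.3333, 1.3333).
‖u_2‖ = 2.5166, so e_2 = (0.6623, 0.5298, 0.5298).
e_1·a_3 = 0.6963·(-1) + (-0.1741)·3 + (-0.6963)·(-1) = -0.5222; e_2·a_3 = 0.6623·(-1) + 0.5298·3 + 0.5298·(-1) = 0.3974.
u_3 = a_3 + 0.5222·e_1 − 0.3974·e_2 = (-0.8995, 2.6986, -1.5742).

u_3 = (-0.8995, 2.6986, -1.5742)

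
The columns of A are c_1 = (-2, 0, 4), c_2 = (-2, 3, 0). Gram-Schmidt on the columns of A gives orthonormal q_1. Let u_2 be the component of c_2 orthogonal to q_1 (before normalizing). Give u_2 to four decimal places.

c_1 = (-2, 0, 4); ‖c_1‖ = 4.4721, so q_1 = (-0.4472, 0.0000, 0.8944).
q_1·c_2 = (-0.4472)·(-2) + 0.0000·3 + 0.8944·0 = 0.8944.
u_2 = c_2 − 0.8944·q_1 = (-1.6000, 3.0000, -0.8000).

u_2 = (-1.6000, 3.0000, -0.8000)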